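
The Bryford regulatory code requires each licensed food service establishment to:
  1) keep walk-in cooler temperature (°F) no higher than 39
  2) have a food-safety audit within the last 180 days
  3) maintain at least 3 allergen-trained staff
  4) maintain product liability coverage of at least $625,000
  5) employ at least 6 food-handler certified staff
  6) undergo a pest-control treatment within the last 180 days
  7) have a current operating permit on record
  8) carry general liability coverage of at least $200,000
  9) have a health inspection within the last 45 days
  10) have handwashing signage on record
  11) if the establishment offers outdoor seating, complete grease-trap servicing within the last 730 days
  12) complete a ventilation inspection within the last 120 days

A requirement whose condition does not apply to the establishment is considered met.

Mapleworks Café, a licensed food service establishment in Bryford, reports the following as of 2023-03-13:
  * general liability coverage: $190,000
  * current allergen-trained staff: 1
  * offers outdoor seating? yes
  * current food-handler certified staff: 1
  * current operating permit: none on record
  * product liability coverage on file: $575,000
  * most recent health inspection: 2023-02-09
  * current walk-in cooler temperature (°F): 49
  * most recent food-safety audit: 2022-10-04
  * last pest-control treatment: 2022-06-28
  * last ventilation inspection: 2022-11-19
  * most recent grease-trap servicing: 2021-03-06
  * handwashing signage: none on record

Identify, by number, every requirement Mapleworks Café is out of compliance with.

1, 3, 4, 5, 6, 7, 8, 10, 11

1. walk-in cooler temperature (°F) 49 > 39 → not met
2. food-safety audit 160 days ago vs limit 180 → met
3. allergen-trained staff 1 < 3 → not met
4. product liability coverage $575,000 < $625,000 → not met
5. food-handler certified staff 1 < 6 → not met
6. pest-control treatment 258 days ago vs limit 180 → not met
7. current operating permit absent → not met
8. general liability coverage $190,000 < $200,000 → not met
9. health inspection 32 days ago vs limit 45 → met
10. handwashing signage absent → not met
11. condition 'offers outdoor seating' holds; grease-trap servicing 737 days ago vs limit 730 → not met
12. ventilation inspection 114 days ago vs limit 120 → met
Not met: 1, 3, 4, 5, 6, 7, 8, 10, 11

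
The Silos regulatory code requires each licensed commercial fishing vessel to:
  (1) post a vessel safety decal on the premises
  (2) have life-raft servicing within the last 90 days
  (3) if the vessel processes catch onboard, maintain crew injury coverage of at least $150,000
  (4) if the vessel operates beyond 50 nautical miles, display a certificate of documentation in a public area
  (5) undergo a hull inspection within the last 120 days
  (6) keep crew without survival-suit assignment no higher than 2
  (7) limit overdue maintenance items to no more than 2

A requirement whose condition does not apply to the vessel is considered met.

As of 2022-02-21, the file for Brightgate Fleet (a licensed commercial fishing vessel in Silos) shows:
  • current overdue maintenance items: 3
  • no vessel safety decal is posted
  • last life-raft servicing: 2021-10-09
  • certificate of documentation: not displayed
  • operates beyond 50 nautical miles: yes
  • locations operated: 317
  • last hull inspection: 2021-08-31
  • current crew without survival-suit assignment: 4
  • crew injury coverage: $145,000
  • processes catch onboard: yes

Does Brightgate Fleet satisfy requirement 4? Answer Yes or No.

4. condition 'operates beyond 50 nautical miles' holds; certificate of documentation absent → not met

No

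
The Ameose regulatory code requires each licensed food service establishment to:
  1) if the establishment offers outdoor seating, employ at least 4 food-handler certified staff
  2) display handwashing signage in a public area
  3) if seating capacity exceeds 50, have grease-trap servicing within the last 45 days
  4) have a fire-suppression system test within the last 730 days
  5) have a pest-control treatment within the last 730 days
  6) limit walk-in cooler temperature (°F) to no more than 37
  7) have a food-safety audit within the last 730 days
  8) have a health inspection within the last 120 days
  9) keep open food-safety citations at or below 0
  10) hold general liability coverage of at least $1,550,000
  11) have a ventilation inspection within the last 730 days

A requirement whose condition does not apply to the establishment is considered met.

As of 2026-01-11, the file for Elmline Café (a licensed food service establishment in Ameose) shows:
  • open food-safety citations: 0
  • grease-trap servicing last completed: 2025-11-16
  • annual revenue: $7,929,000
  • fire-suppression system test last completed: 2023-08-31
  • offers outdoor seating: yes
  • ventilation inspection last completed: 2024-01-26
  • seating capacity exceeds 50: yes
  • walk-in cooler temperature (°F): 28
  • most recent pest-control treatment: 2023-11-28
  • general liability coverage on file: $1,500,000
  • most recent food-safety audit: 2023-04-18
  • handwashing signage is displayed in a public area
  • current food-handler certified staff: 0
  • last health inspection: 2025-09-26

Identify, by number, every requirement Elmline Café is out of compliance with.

1, 3, 4, 5, 7, 10

1. condition 'offers outdoor seating' holds; food-handler certified staff 0 < 4 → not met
2. handwashing signage present → met
3. condition 'seating capacity exceeds 50' holds; grease-trap servicing 56 days ago vs limit 45 → not met
4. fire-suppression system test 864 days ago vs limit 730 → not met
5. pest-control treatment 775 days ago vs limit 730 → not met
6. walk-in cooler temperature (°F) 28 ≤ 37 → met
7. food-safety audit 999 days ago vs limit 730 → not met
8. health inspection 107 days ago vs limit 120 → met
9. open food-safety citations 0 ≤ 0 → met
10. general liability coverage $1,500,000 < $1,550,000 → not met
11. ventilation inspection 716 days ago vs limit 730 → met
Not met: 1, 3, 4, 5, 7, 10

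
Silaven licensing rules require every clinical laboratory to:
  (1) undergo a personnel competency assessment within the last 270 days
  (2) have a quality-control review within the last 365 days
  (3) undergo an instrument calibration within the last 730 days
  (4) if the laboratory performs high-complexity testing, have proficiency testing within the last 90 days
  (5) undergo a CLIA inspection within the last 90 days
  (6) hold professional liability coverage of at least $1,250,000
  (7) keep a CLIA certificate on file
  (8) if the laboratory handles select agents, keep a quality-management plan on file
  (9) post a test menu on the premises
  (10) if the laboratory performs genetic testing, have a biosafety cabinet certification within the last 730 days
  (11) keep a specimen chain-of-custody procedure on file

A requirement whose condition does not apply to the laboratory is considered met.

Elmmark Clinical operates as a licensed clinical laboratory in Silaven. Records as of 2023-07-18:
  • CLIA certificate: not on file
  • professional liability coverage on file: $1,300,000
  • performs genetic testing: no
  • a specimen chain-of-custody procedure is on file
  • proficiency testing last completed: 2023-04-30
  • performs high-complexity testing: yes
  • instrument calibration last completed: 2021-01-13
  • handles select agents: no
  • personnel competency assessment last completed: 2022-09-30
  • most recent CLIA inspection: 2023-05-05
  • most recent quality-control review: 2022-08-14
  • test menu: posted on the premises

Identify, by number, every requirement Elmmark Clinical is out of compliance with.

1. personnel competency assessment 291 days ago vs limit 270 → not met
2. quality-control review 338 days ago vs limit 365 → met
3. instrument calibration 916 days ago vs limit 730 → not met
4. condition 'performs high-complexity testing' holds; proficiency testing 79 days ago vs limit 90 → met
5. CLIA inspection 74 days ago vs limit 90 → met
6. professional liability coverage $1,300,000 ≥ $1,250,000 → met
7. CLIA certificate absent → not met
8. condition 'handles select agents' does not hold → requirement n/a → met
9. test menu present → met
10. condition 'performs genetic testing' does not hold → requirement n/a → met
11. specimen chain-of-custody procedure present → met
Not met: 1, 3, 7

1, 3, 7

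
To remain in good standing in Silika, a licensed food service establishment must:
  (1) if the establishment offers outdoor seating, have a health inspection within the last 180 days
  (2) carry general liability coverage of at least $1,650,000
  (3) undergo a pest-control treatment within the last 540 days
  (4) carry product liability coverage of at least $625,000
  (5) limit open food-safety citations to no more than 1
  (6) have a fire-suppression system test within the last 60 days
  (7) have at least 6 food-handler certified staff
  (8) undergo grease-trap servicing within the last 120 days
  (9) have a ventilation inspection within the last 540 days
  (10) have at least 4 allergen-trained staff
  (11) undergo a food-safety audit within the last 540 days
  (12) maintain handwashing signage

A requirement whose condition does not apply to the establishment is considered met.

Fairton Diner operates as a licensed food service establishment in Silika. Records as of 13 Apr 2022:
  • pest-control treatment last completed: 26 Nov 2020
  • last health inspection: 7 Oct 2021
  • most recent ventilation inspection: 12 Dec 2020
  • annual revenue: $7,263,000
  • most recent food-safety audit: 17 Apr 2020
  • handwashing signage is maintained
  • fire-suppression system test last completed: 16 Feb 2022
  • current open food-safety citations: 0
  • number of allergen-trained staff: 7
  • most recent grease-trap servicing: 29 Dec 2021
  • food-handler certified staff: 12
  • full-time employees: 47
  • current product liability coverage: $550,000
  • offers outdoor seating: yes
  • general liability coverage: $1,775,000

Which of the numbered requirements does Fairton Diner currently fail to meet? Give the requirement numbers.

1, 4, 11

1. condition 'offers outdoor seating' holds; health inspection 188 days ago vs limit 180 → not met
2. general liability coverage $1,775,000 ≥ $1,650,000 → met
3. pest-control treatment 503 days ago vs limit 540 → met
4. product liability coverage $550,000 < $625,000 → not met
5. open food-safety citations 0 ≤ 1 → met
6. fire-suppression system test 56 days ago vs limit 60 → met
7. food-handler certified staff 12 ≥ 6 → met
8. grease-trap servicing 105 days ago vs limit 120 → met
9. ventilation inspection 487 days ago vs limit 540 → met
10. allergen-trained staff 7 ≥ 4 → met
11. food-safety audit 726 days ago vs limit 540 → not met
12. handwashing signage present → met
Not met: 1, 4, 11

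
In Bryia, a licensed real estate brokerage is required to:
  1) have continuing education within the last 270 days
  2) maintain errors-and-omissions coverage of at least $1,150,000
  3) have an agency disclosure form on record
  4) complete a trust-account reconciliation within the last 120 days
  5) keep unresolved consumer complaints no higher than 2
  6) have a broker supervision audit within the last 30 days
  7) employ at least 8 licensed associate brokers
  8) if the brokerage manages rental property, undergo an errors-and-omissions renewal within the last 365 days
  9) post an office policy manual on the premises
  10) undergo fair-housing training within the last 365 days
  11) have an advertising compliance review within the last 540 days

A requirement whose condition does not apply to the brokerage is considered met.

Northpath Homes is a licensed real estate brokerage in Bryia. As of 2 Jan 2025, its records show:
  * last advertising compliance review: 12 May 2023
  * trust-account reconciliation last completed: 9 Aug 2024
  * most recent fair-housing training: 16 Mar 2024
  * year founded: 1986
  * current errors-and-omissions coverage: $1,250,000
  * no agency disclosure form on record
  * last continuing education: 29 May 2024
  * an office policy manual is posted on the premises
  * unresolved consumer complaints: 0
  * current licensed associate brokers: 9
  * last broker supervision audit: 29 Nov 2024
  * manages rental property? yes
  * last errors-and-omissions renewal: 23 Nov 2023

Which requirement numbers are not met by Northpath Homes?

1. continuing education 218 days ago vs limit 270 → met
2. errors-and-omissions coverage $1,250,000 ≥ $1,150,000 → met
3. agency disclosure form absent → not met
4. trust-account reconciliation 146 days ago vs limit 120 → not met
5. unresolved consumer complaints 0 ≤ 2 → met
6. broker supervision audit 34 days ago vs limit 30 → not met
7. licensed associate brokers 9 ≥ 8 → met
8. condition 'manages rental property' holds; errors-and-omissions renewal 406 days ago vs limit 365 → not met
9. office policy manual present → met
10. fair-housing training 292 days ago vs limit 365 → met
11. advertising compliance review 601 days ago vs limit 540 → not met
Not met: 3, 4, 6, 8, 11

3, 4, 6, 8, 11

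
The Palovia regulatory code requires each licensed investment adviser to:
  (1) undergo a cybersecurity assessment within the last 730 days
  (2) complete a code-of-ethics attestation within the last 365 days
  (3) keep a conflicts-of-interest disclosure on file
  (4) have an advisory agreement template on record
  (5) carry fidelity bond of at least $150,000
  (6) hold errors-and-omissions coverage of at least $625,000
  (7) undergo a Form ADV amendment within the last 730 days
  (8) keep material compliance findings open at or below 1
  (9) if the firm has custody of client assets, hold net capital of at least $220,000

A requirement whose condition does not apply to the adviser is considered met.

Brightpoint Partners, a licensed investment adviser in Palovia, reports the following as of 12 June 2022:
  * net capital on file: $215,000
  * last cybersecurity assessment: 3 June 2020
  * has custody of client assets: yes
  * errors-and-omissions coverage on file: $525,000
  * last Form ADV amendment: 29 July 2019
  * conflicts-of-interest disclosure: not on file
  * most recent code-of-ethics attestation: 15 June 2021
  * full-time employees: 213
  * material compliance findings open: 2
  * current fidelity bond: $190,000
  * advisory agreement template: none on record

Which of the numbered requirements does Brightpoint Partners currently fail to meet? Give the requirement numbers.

1, 3, 4, 6, 7, 8, 9

1. cybersecurity assessment 739 days ago vs limit 730 → not met
2. code-of-ethics attestation 362 days ago vs limit 365 → met
3. conflicts-of-interest disclosure absent → not met
4. advisory agreement template absent → not met
5. fidelity bond $190,000 ≥ $150,000 → met
6. errors-and-omissions coverage $525,000 < $625,000 → not met
7. Form ADV amendment 1049 days ago vs limit 730 → not met
8. material compliance findings open 2 > 1 → not met
9. condition 'has custody of client assets' holds; net capital $215,000 < $220,000 → not met
Not met: 1, 3, 4, 6, 7, 8, 9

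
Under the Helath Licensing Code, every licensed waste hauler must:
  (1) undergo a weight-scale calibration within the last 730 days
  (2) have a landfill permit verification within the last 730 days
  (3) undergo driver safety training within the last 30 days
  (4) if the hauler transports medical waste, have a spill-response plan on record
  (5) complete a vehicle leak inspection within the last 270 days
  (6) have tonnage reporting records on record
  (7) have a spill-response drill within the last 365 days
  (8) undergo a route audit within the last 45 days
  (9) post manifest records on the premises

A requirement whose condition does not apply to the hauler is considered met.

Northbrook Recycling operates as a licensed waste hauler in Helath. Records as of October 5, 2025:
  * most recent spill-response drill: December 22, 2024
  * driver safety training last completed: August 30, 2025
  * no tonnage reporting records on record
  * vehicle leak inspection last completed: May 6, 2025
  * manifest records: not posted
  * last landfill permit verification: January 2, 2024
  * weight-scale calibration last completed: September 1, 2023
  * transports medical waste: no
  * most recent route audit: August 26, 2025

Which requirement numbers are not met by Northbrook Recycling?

1. weight-scale calibration 765 days ago vs limit 730 → not met
2. landfill permit verification 642 days ago vs limit 730 → met
3. driver safety training 36 days ago vs limit 30 → not met
4. condition 'transports medical waste' does not hold → requirement n/a → met
5. vehicle leak inspection 152 days ago vs limit 270 → met
6. tonnage reporting records absent → not met
7. spill-response drill 287 days ago vs limit 365 → met
8. route audit 40 days ago vs limit 45 → met
9. manifest records absent → not met
Not met: 1, 3, 6, 9

1, 3, 6, 9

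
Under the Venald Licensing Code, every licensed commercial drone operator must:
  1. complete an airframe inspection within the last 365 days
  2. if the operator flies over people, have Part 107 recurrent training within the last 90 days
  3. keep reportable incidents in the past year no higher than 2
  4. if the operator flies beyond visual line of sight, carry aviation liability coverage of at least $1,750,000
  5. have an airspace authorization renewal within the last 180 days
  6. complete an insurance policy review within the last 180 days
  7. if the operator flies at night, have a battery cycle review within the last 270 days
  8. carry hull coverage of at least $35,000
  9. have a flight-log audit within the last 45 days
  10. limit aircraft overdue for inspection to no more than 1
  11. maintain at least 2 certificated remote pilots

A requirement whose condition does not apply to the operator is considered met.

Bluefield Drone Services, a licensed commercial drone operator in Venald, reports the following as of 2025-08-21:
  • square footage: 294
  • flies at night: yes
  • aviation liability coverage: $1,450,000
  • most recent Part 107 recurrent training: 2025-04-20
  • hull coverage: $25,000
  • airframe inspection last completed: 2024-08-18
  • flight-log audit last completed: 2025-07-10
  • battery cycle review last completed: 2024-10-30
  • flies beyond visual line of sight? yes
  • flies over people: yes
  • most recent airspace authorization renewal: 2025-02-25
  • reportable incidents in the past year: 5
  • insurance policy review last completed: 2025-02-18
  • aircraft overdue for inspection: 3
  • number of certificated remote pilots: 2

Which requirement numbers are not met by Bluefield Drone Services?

1, 2, 3, 4, 6, 7, 8, 10

1. airframe inspection 368 days ago vs limit 365 → not met
2. condition 'flies over people' holds; Part 107 recurrent training 123 days ago vs limit 90 → not met
3. reportable incidents in the past year 5 > 2 → not met
4. condition 'flies beyond visual line of sight' holds; aviation liability coverage $1,450,000 < $1,750,000 → not met
5. airspace authorization renewal 177 days ago vs limit 180 → met
6. insurance policy review 184 days ago vs limit 180 → not met
7. condition 'flies at night' holds; battery cycle review 295 days ago vs limit 270 → not met
8. hull coverage $25,000 < $35,000 → not met
9. flight-log audit 42 days ago vs limit 45 → met
10. aircraft overdue for inspection 3 > 1 → not met
11. certificated remote pilots 2 ≥ 2 → met
Not met: 1, 2, 3, 4, 6, 7, 8, 10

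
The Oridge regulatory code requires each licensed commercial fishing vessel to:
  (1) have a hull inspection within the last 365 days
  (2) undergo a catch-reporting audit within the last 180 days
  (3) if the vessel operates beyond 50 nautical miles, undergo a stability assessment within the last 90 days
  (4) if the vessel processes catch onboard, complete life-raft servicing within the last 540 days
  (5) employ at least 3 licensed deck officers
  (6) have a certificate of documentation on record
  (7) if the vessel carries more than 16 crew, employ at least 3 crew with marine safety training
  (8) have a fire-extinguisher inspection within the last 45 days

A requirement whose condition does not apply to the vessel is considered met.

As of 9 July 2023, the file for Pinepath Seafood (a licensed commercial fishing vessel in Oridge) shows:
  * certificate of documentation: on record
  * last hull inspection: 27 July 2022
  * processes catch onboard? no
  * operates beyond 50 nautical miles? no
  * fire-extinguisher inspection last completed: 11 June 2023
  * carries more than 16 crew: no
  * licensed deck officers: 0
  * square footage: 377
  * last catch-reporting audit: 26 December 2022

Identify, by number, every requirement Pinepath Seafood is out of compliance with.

1. hull inspection 347 days ago vs limit 365 → met
2. catch-reporting audit 195 days ago vs limit 180 → not met
3. condition 'operates beyond 50 nautical miles' does not hold → requirement n/a → met
4. condition 'processes catch onboard' does not hold → requirement n/a → met
5. licensed deck officers 0 < 3 → not met
6. certificate of documentation present → met
7. condition 'carries more than 16 crew' does not hold → requirement n/a → met
8. fire-extinguisher inspection 28 days ago vs limit 45 → met
Not met: 2, 5

2, 5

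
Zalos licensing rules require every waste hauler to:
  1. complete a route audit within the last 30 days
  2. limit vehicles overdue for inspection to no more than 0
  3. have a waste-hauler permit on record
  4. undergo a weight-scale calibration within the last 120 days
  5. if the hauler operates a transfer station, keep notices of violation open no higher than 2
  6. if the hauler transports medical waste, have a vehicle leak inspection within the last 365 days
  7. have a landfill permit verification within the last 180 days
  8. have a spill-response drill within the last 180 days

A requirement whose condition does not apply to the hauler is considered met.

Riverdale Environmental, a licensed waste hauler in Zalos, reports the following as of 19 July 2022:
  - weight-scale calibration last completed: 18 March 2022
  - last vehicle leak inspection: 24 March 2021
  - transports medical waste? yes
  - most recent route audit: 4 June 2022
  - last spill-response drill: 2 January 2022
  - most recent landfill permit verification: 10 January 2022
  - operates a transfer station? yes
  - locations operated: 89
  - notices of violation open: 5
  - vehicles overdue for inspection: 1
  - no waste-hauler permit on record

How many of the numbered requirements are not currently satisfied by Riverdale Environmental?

8

1. route audit 45 days ago vs limit 30 → not met
2. vehicles overdue for inspection 1 > 0 → not met
3. waste-hauler permit absent → not met
4. weight-scale calibration 123 days ago vs limit 120 → not met
5. condition 'operates a transfer station' holds; notices of violation open 5 > 2 → not met
6. condition 'transports medical waste' holds; vehicle leak inspection 482 days ago vs limit 365 → not met
7. landfill permit verification 190 days ago vs limit 180 → not met
8. spill-response drill 198 days ago vs limit 180 → not met
Not met: 8 of 8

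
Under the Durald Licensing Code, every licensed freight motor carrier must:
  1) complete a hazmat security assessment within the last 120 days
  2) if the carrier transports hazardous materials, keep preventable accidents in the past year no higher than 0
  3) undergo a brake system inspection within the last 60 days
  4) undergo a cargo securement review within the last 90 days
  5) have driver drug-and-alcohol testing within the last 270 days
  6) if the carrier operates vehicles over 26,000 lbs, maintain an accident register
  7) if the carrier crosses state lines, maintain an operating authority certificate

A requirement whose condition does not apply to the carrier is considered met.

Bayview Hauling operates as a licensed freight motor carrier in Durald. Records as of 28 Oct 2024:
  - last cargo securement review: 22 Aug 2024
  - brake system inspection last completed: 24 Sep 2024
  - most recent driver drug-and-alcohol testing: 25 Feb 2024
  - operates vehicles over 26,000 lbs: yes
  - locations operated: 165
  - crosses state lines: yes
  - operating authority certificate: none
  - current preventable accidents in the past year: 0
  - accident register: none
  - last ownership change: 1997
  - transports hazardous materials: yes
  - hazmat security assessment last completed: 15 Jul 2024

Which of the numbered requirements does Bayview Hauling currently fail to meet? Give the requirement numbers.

6, 7

1. hazmat security assessment 105 days ago vs limit 120 → met
2. condition 'transports hazardous materials' holds; preventable accidents in the past year 0 ≤ 0 → met
3. brake system inspection 34 days ago vs limit 60 → met
4. cargo securement review 67 days ago vs limit 90 → met
5. driver drug-and-alcohol testing 246 days ago vs limit 270 → met
6. condition 'operates vehicles over 26,000 lbs' holds; accident register absent → not met
7. condition 'crosses state lines' holds; operating authority certificate absent → not met
Not met: 6, 7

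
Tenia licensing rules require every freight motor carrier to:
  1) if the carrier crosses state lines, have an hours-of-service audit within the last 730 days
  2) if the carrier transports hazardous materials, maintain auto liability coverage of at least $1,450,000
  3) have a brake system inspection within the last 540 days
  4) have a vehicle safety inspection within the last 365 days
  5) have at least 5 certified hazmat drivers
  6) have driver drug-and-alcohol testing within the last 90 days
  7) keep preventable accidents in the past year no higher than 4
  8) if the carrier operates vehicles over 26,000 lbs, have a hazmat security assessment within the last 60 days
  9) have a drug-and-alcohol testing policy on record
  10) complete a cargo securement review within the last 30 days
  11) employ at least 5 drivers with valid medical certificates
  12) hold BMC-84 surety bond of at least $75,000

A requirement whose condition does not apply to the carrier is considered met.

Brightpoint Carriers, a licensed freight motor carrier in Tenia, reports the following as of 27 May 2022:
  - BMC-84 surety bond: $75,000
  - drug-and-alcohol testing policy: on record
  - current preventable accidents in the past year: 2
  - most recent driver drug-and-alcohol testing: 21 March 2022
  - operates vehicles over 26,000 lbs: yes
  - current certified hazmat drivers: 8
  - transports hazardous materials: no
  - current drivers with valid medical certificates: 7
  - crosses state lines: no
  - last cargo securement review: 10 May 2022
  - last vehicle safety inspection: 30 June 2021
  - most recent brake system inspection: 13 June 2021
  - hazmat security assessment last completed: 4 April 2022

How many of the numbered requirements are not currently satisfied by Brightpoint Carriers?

0

1. condition 'crosses state lines' does not hold → requirement n/a → met
2. condition 'transports hazardous materials' does not hold → requirement n/a → met
3. brake system inspection 348 days ago vs limit 540 → met
4. vehicle safety inspection 331 days ago vs limit 365 → met
5. certified hazmat drivers 8 ≥ 5 → met
6. driver drug-and-alcohol testing 67 days ago vs limit 90 → met
7. preventable accidents in the past year 2 ≤ 4 → met
8. condition 'operates vehicles over 26,000 lbs' holds; hazmat security assessment 53 days ago vs limit 60 → met
9. drug-and-alcohol testing policy present → met
10. cargo securement review 17 days ago vs limit 30 → met
11. drivers with valid medical certificates 7 ≥ 5 → met
12. BMC-84 surety bond $75,000 ≥ $75,000 → met
Not met: 0 of 12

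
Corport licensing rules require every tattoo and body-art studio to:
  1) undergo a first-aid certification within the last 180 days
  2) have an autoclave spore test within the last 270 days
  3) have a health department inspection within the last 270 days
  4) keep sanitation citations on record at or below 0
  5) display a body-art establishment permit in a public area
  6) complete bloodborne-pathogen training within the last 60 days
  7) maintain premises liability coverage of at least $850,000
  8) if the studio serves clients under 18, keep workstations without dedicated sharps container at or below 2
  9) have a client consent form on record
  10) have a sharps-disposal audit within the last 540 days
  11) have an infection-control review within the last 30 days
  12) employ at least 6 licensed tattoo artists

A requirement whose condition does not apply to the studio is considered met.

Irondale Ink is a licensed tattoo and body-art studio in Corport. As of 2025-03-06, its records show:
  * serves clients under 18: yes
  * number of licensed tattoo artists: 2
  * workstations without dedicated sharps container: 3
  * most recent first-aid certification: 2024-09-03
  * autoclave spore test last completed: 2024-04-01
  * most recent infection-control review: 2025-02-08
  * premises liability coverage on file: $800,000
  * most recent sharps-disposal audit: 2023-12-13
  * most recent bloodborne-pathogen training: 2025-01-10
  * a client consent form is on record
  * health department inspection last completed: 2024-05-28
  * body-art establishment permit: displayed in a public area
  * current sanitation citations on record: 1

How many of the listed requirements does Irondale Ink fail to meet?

7

1. first-aid certification 184 days ago vs limit 180 → not met
2. autoclave spore test 339 days ago vs limit 270 → not met
3. health department inspection 282 days ago vs limit 270 → not met
4. sanitation citations on record 1 > 0 → not met
5. body-art establishment permit present → met
6. bloodborne-pathogen training 55 days ago vs limit 60 → met
7. premises liability coverage $800,000 < $850,000 → not met
8. condition 'serves clients under 18' holds; workstations without dedicated sharps container 3 > 2 → not met
9. client consent form present → met
10. sharps-disposal audit 449 days ago vs limit 540 → met
11. infection-control review 26 days ago vs limit 30 → met
12. licensed tattoo artists 2 < 6 → not met
Not met: 7 of 12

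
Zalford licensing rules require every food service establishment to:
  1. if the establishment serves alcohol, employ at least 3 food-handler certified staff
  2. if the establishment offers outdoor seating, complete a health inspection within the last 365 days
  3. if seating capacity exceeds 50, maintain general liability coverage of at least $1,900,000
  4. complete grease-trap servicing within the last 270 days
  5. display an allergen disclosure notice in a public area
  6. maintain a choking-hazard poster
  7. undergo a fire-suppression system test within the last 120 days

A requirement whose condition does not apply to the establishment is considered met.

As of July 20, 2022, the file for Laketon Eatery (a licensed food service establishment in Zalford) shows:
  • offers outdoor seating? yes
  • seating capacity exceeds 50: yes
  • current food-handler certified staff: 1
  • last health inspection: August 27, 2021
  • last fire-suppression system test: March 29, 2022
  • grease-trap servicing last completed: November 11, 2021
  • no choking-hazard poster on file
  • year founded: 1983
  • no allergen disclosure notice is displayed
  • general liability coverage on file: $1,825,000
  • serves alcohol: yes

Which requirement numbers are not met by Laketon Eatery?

1. condition 'serves alcohol' holds; food-handler certified staff 1 < 3 → not met
2. condition 'offers outdoor seating' holds; health inspection 327 days ago vs limit 365 → met
3. condition 'seating capacity exceeds 50' holds; general liability coverage $1,825,000 < $1,900,000 → not met
4. grease-trap servicing 251 days ago vs limit 270 → met
5. allergen disclosure notice absent → not met
6. choking-hazard poster absent → not met
7. fire-suppression system test 113 days ago vs limit 120 → met
Not met: 1, 3, 5, 6

1, 3, 5, 6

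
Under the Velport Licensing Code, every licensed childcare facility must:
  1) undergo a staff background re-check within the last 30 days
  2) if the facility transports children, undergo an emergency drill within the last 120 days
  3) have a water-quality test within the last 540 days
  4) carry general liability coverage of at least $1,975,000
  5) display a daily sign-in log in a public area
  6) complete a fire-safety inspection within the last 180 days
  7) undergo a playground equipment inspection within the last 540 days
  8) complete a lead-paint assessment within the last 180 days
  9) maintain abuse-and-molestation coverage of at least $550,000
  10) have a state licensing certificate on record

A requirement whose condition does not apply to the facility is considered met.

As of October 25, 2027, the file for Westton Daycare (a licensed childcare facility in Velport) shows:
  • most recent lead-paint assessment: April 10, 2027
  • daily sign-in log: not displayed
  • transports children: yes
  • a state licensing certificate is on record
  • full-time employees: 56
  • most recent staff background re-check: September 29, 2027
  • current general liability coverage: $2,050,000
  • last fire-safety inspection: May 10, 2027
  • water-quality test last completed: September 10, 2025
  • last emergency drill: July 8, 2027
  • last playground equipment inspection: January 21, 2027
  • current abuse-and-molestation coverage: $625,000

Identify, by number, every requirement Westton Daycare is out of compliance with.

3, 5, 8

1. staff background re-check 26 days ago vs limit 30 → met
2. condition 'transports children' holds; emergency drill 109 days ago vs limit 120 → met
3. water-quality test 775 days ago vs limit 540 → not met
4. general liability coverage $2,050,000 ≥ $1,975,000 → met
5. daily sign-in log absent → not met
6. fire-safety inspection 168 days ago vs limit 180 → met
7. playground equipment inspection 277 days ago vs limit 540 → met
8. lead-paint assessment 198 days ago vs limit 180 → not met
9. abuse-and-molestation coverage $625,000 ≥ $550,000 → met
10. state licensing certificate present → met
Not met: 3, 5, 8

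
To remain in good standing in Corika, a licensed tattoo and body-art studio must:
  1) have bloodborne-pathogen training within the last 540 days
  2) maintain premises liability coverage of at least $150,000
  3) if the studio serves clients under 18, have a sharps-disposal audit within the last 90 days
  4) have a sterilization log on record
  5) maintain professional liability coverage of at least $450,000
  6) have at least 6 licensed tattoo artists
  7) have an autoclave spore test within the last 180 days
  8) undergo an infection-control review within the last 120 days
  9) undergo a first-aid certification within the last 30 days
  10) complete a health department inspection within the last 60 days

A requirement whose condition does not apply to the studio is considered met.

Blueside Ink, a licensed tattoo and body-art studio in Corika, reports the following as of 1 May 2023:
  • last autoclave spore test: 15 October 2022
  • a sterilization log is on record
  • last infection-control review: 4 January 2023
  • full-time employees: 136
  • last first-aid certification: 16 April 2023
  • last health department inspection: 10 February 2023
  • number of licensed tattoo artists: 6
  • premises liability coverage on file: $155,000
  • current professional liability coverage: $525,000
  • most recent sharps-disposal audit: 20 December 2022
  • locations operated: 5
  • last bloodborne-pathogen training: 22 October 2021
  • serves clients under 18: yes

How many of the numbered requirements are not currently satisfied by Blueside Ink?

1. bloodborne-pathogen training 556 days ago vs limit 540 → not met
2. premises liability coverage $155,000 ≥ $150,000 → met
3. condition 'serves clients under 18' holds; sharps-disposal audit 132 days ago vs limit 90 → not met
4. sterilization log present → met
5. professional liability coverage $525,000 ≥ $450,000 → met
6. licensed tattoo artists 6 ≥ 6 → met
7. autoclave spore test 198 days ago vs limit 180 → not met
8. infection-control review 117 days ago vs limit 120 → met
9. first-aid certification 15 days ago vs limit 30 → met
10. health department inspection 80 days ago vs limit 60 → not met
Not met: 4 of 10

4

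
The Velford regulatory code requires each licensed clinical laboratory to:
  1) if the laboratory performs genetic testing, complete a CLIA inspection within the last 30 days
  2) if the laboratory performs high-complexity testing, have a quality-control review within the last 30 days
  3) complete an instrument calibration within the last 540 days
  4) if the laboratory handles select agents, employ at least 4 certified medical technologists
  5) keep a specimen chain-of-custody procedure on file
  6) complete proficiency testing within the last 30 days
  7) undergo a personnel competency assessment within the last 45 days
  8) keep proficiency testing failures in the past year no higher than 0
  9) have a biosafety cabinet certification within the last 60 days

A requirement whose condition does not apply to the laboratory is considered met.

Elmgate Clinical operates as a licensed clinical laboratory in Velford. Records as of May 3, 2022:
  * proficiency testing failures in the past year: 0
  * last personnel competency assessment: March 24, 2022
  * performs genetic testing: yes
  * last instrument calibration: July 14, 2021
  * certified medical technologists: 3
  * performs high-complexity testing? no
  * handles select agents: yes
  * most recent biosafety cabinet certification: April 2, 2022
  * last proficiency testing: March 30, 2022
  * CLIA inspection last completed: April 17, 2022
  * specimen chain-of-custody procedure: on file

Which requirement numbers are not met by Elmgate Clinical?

4, 6

1. condition 'performs genetic testing' holds; CLIA inspection 16 days ago vs limit 30 → met
2. condition 'performs high-complexity testing' does not hold → requirement n/a → met
3. instrument calibration 293 days ago vs limit 540 → met
4. condition 'handles select agents' holds; certified medical technologists 3 < 4 → not met
5. specimen chain-of-custody procedure present → met
6. proficiency testing 34 days ago vs limit 30 → not met
7. personnel competency assessment 40 days ago vs limit 45 → met
8. proficiency testing failures in the past year 0 ≤ 0 → met
9. biosafety cabinet certification 31 days ago vs limit 60 → met
Not met: 4, 6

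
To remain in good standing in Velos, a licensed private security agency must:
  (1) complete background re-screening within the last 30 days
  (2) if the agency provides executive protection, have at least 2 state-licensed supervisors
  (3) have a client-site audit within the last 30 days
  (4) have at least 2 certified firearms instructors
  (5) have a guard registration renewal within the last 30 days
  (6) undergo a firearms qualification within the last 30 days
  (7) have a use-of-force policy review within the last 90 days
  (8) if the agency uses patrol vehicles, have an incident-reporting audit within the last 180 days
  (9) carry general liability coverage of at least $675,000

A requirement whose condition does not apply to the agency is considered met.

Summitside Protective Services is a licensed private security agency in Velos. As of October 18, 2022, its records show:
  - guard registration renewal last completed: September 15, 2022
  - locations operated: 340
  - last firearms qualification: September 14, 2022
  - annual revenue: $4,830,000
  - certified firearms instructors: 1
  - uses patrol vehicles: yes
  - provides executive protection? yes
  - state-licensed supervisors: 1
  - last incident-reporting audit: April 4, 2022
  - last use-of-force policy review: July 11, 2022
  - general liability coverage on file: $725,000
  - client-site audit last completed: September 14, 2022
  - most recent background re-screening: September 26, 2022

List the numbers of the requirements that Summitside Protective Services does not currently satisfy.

1. background re-screening 22 days ago vs limit 30 → met
2. condition 'provides executive protection' holds; state-licensed supervisors 1 < 2 → not met
3. client-site audit 34 days ago vs limit 30 → not met
4. certified firearms instructors 1 < 2 → not met
5. guard registration renewal 33 days ago vs limit 30 → not met
6. firearms qualification 34 days ago vs limit 30 → not met
7. use-of-force policy review 99 days ago vs limit 90 → not met
8. condition 'uses patrol vehicles' holds; incident-reporting audit 197 days ago vs limit 180 → not met
9. general liability coverage $725,000 ≥ $675,000 → met
Not met: 2, 3, 4, 5, 6, 7, 8

2, 3, 4, 5, 6, 7, 8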